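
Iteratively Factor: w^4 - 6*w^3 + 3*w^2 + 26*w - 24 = (w + 2)*(w^3 - 8*w^2 + 19*w - 12) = (w - 4)*(w + 2)*(w^2 - 4*w + 3) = (w - 4)*(w - 1)*(w + 2)*(w - 3)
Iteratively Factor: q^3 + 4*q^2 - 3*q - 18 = (q - 2)*(q^2 + 6*q + 9) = (q - 2)*(q + 3)*(q + 3)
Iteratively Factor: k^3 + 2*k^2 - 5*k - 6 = (k + 3)*(k^2 - k - 2) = (k - 2)*(k + 3)*(k + 1)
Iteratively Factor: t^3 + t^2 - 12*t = (t + 4)*(t^2 - 3*t) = t*(t + 4)*(t - 3)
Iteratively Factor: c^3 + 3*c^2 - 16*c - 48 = (c - 4)*(c^2 + 7*c + 12) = (c - 4)*(c + 4)*(c + 3)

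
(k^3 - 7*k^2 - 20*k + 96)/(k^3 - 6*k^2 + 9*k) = (k^2 - 4*k - 32)/(k*(k - 3))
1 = 1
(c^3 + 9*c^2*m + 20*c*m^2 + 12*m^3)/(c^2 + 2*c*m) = c + 7*m + 6*m^2/c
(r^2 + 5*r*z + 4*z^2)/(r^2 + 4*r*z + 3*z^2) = (r + 4*z)/(r + 3*z)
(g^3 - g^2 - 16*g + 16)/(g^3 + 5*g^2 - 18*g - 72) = (g^2 + 3*g - 4)/(g^2 + 9*g + 18)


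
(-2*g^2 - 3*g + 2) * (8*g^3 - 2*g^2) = -16*g^5 - 20*g^4 + 22*g^3 - 4*g^2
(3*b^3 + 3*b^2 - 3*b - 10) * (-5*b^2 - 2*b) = -15*b^5 - 21*b^4 + 9*b^3 + 56*b^2 + 20*b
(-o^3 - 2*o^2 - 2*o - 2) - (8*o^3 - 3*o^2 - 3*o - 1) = -9*o^3 + o^2 + o - 1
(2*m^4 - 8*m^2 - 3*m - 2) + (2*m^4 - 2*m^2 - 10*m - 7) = 4*m^4 - 10*m^2 - 13*m - 9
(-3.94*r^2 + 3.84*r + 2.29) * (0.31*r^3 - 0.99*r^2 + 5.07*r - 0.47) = -1.2214*r^5 + 5.091*r^4 - 23.0675*r^3 + 19.0535*r^2 + 9.8055*r - 1.0763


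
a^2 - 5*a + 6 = (a - 3)*(a - 2)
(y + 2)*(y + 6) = y^2 + 8*y + 12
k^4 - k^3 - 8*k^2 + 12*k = k*(k - 2)^2*(k + 3)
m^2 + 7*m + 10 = (m + 2)*(m + 5)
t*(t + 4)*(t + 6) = t^3 + 10*t^2 + 24*t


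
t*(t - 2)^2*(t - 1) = t^4 - 5*t^3 + 8*t^2 - 4*t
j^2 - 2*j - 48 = (j - 8)*(j + 6)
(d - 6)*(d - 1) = d^2 - 7*d + 6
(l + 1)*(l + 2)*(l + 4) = l^3 + 7*l^2 + 14*l + 8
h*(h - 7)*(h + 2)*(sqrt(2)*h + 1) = sqrt(2)*h^4 - 5*sqrt(2)*h^3 + h^3 - 14*sqrt(2)*h^2 - 5*h^2 - 14*h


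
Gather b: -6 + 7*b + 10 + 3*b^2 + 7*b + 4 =3*b^2 + 14*b + 8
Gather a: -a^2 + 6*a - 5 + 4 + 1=-a^2 + 6*a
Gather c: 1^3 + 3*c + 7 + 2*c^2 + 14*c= 2*c^2 + 17*c + 8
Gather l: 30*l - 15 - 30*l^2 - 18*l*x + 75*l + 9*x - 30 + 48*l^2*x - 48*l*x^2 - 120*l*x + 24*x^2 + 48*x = l^2*(48*x - 30) + l*(-48*x^2 - 138*x + 105) + 24*x^2 + 57*x - 45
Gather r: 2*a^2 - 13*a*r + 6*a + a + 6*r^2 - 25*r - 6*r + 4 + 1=2*a^2 + 7*a + 6*r^2 + r*(-13*a - 31) + 5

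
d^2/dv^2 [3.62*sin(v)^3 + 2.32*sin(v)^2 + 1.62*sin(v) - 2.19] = -4.335*sin(v) + 8.145*sin(3*v) + 4.64*cos(2*v)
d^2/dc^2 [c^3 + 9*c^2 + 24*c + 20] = 6*c + 18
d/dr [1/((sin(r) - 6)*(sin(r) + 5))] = (-sin(2*r) + cos(r))/((sin(r) - 6)^2*(sin(r) + 5)^2)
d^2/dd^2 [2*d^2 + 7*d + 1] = 4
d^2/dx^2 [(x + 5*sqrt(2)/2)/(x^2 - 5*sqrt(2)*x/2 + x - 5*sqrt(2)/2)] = 2*((2*x + 5*sqrt(2))*(4*x - 5*sqrt(2) + 2)^2 - 4*(3*x + 1)*(2*x^2 - 5*sqrt(2)*x + 2*x - 5*sqrt(2)))/(2*x^2 - 5*sqrt(2)*x + 2*x - 5*sqrt(2))^3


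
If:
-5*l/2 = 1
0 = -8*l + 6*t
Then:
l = -2/5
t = -8/15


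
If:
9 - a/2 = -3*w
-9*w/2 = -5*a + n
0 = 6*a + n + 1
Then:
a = -58/41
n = 307/41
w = -398/123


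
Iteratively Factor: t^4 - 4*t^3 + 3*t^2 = (t - 3)*(t^3 - t^2) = (t - 3)*(t - 1)*(t^2) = t*(t - 3)*(t - 1)*(t)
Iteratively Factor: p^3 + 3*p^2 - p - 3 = (p + 1)*(p^2 + 2*p - 3) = (p - 1)*(p + 1)*(p + 3)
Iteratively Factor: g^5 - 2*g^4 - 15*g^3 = (g)*(g^4 - 2*g^3 - 15*g^2) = g^2*(g^3 - 2*g^2 - 15*g) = g^2*(g - 5)*(g^2 + 3*g) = g^2*(g - 5)*(g + 3)*(g)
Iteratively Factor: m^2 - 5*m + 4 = (m - 1)*(m - 4)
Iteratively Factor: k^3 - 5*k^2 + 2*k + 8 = (k + 1)*(k^2 - 6*k + 8) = (k - 2)*(k + 1)*(k - 4)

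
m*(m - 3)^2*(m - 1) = m^4 - 7*m^3 + 15*m^2 - 9*m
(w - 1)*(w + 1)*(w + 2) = w^3 + 2*w^2 - w - 2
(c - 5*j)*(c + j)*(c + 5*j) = c^3 + c^2*j - 25*c*j^2 - 25*j^3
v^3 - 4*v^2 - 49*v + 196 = (v - 7)*(v - 4)*(v + 7)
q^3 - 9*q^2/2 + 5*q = q*(q - 5/2)*(q - 2)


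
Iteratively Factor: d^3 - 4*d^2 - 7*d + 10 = (d - 1)*(d^2 - 3*d - 10) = (d - 1)*(d + 2)*(d - 5)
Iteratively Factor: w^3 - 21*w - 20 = (w + 1)*(w^2 - w - 20) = (w + 1)*(w + 4)*(w - 5)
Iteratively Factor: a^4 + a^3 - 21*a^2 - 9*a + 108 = (a - 3)*(a^3 + 4*a^2 - 9*a - 36) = (a - 3)*(a + 3)*(a^2 + a - 12) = (a - 3)*(a + 3)*(a + 4)*(a - 3)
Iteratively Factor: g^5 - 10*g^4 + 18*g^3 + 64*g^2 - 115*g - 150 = (g + 1)*(g^4 - 11*g^3 + 29*g^2 + 35*g - 150) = (g + 1)*(g + 2)*(g^3 - 13*g^2 + 55*g - 75) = (g - 5)*(g + 1)*(g + 2)*(g^2 - 8*g + 15) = (g - 5)^2*(g + 1)*(g + 2)*(g - 3)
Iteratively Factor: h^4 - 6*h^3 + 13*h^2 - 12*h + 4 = (h - 2)*(h^3 - 4*h^2 + 5*h - 2) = (h - 2)*(h - 1)*(h^2 - 3*h + 2) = (h - 2)*(h - 1)^2*(h - 2)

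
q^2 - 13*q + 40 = (q - 8)*(q - 5)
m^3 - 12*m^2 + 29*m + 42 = (m - 7)*(m - 6)*(m + 1)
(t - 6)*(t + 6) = t^2 - 36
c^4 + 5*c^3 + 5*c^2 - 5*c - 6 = (c - 1)*(c + 1)*(c + 2)*(c + 3)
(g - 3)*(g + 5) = g^2 + 2*g - 15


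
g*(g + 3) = g^2 + 3*g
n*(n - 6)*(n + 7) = n^3 + n^2 - 42*n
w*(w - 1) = w^2 - w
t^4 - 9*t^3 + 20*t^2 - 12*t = t*(t - 6)*(t - 2)*(t - 1)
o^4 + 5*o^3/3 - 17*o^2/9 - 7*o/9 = o*(o - 1)*(o + 1/3)*(o + 7/3)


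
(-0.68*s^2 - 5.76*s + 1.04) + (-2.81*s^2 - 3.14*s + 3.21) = -3.49*s^2 - 8.9*s + 4.25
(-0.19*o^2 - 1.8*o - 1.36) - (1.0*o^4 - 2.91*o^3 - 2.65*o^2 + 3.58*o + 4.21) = -1.0*o^4 + 2.91*o^3 + 2.46*o^2 - 5.38*o - 5.57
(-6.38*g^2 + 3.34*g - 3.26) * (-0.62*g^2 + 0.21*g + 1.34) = 3.9556*g^4 - 3.4106*g^3 - 5.8266*g^2 + 3.791*g - 4.3684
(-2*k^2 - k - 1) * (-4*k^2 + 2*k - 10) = 8*k^4 + 22*k^2 + 8*k + 10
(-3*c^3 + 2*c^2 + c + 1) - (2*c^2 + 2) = -3*c^3 + c - 1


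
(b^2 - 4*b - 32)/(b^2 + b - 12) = (b - 8)/(b - 3)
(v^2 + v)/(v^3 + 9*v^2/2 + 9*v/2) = 2*(v + 1)/(2*v^2 + 9*v + 9)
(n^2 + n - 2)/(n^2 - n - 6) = (n - 1)/(n - 3)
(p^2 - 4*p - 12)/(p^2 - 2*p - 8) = (p - 6)/(p - 4)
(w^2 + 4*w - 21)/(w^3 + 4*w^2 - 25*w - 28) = (w - 3)/(w^2 - 3*w - 4)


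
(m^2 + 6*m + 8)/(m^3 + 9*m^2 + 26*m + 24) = 1/(m + 3)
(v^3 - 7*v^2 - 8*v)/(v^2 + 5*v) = (v^2 - 7*v - 8)/(v + 5)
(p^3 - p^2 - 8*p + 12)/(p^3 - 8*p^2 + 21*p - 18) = (p^2 + p - 6)/(p^2 - 6*p + 9)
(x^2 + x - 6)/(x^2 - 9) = (x - 2)/(x - 3)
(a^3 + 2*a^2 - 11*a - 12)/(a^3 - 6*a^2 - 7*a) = (a^2 + a - 12)/(a*(a - 7))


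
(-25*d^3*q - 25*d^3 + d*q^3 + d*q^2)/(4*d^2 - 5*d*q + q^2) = d*(-25*d^2*q - 25*d^2 + q^3 + q^2)/(4*d^2 - 5*d*q + q^2)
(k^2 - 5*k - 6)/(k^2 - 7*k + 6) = (k + 1)/(k - 1)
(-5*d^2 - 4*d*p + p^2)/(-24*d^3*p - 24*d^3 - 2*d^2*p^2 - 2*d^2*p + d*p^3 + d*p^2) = (5*d^2 + 4*d*p - p^2)/(d*(24*d^2*p + 24*d^2 + 2*d*p^2 + 2*d*p - p^3 - p^2))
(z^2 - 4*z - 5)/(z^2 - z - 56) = (-z^2 + 4*z + 5)/(-z^2 + z + 56)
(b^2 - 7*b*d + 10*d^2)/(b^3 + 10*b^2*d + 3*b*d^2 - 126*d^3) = (b^2 - 7*b*d + 10*d^2)/(b^3 + 10*b^2*d + 3*b*d^2 - 126*d^3)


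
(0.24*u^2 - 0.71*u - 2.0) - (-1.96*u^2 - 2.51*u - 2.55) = 2.2*u^2 + 1.8*u + 0.55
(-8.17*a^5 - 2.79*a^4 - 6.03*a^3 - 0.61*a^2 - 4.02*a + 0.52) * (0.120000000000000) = -0.9804*a^5 - 0.3348*a^4 - 0.7236*a^3 - 0.0732*a^2 - 0.4824*a + 0.0624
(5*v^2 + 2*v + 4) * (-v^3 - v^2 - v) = -5*v^5 - 7*v^4 - 11*v^3 - 6*v^2 - 4*v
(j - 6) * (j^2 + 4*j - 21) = j^3 - 2*j^2 - 45*j + 126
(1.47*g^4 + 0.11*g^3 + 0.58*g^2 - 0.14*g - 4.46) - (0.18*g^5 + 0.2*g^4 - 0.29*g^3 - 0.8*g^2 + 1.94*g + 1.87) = -0.18*g^5 + 1.27*g^4 + 0.4*g^3 + 1.38*g^2 - 2.08*g - 6.33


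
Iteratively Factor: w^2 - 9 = (w + 3)*(w - 3)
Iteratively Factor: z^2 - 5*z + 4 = (z - 1)*(z - 4)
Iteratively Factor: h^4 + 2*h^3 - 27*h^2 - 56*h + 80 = (h - 5)*(h^3 + 7*h^2 + 8*h - 16) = (h - 5)*(h - 1)*(h^2 + 8*h + 16) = (h - 5)*(h - 1)*(h + 4)*(h + 4)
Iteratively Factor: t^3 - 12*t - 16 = (t - 4)*(t^2 + 4*t + 4) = (t - 4)*(t + 2)*(t + 2)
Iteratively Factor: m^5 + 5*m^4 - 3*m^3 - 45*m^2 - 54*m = (m + 3)*(m^4 + 2*m^3 - 9*m^2 - 18*m) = (m - 3)*(m + 3)*(m^3 + 5*m^2 + 6*m) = (m - 3)*(m + 2)*(m + 3)*(m^2 + 3*m) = (m - 3)*(m + 2)*(m + 3)^2*(m)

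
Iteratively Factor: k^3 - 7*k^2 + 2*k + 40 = (k + 2)*(k^2 - 9*k + 20) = (k - 4)*(k + 2)*(k - 5)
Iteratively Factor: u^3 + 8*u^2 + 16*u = (u + 4)*(u^2 + 4*u) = (u + 4)^2*(u)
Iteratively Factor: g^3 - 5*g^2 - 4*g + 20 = (g - 2)*(g^2 - 3*g - 10) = (g - 2)*(g + 2)*(g - 5)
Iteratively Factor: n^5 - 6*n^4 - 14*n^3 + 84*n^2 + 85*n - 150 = (n - 5)*(n^4 - n^3 - 19*n^2 - 11*n + 30) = (n - 5)*(n + 3)*(n^3 - 4*n^2 - 7*n + 10) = (n - 5)*(n + 2)*(n + 3)*(n^2 - 6*n + 5) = (n - 5)*(n - 1)*(n + 2)*(n + 3)*(n - 5)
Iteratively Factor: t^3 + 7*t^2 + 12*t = (t + 4)*(t^2 + 3*t) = t*(t + 4)*(t + 3)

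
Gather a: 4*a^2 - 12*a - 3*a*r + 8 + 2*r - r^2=4*a^2 + a*(-3*r - 12) - r^2 + 2*r + 8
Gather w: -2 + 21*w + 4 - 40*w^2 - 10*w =-40*w^2 + 11*w + 2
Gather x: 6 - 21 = -15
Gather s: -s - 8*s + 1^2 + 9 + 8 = 18 - 9*s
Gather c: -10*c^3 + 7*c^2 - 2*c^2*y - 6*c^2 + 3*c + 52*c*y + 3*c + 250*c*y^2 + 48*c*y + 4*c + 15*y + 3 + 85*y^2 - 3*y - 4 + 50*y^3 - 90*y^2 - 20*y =-10*c^3 + c^2*(1 - 2*y) + c*(250*y^2 + 100*y + 10) + 50*y^3 - 5*y^2 - 8*y - 1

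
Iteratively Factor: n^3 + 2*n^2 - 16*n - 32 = (n + 4)*(n^2 - 2*n - 8) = (n + 2)*(n + 4)*(n - 4)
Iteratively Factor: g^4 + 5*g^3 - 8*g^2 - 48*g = (g)*(g^3 + 5*g^2 - 8*g - 48) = g*(g + 4)*(g^2 + g - 12) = g*(g + 4)^2*(g - 3)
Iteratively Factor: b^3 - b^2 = (b - 1)*(b^2) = b*(b - 1)*(b)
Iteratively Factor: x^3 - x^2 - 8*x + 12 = (x - 2)*(x^2 + x - 6) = (x - 2)^2*(x + 3)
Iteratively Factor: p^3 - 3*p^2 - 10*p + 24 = (p - 2)*(p^2 - p - 12) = (p - 2)*(p + 3)*(p - 4)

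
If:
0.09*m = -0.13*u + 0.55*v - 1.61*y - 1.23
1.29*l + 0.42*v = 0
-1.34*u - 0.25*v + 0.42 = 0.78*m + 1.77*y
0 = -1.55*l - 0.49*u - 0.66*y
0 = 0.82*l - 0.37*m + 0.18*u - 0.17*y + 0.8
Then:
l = 0.63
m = 4.47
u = 0.31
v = -1.92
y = -1.69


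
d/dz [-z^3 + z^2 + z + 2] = -3*z^2 + 2*z + 1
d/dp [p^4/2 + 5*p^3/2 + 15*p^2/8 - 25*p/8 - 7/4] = 2*p^3 + 15*p^2/2 + 15*p/4 - 25/8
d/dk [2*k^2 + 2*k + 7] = 4*k + 2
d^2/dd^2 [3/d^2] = 18/d^4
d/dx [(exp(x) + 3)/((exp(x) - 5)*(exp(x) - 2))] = (-exp(2*x) - 6*exp(x) + 31)*exp(x)/(exp(4*x) - 14*exp(3*x) + 69*exp(2*x) - 140*exp(x) + 100)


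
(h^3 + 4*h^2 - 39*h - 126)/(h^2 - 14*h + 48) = (h^2 + 10*h + 21)/(h - 8)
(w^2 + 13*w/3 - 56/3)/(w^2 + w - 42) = (w - 8/3)/(w - 6)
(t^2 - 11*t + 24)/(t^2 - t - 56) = (t - 3)/(t + 7)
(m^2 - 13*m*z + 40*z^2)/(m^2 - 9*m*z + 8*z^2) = (-m + 5*z)/(-m + z)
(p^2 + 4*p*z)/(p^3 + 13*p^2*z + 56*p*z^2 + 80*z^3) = p/(p^2 + 9*p*z + 20*z^2)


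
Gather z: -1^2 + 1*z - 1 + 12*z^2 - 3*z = 12*z^2 - 2*z - 2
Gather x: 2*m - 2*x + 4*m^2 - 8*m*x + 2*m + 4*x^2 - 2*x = 4*m^2 + 4*m + 4*x^2 + x*(-8*m - 4)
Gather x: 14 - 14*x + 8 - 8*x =22 - 22*x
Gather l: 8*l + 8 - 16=8*l - 8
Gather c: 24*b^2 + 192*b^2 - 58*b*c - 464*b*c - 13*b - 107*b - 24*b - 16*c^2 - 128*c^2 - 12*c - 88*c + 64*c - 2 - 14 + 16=216*b^2 - 144*b - 144*c^2 + c*(-522*b - 36)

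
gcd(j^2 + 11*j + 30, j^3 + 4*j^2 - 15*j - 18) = j + 6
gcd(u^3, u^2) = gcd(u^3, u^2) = u^2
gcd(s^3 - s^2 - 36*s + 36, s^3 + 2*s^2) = 1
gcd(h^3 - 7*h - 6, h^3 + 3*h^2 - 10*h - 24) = h^2 - h - 6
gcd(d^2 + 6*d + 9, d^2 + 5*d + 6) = d + 3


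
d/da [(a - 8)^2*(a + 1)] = 3*(a - 8)*(a - 2)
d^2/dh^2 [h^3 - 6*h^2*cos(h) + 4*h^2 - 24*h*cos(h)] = 6*h^2*cos(h) + 24*sqrt(2)*h*sin(h + pi/4) + 6*h + 48*sin(h) - 12*cos(h) + 8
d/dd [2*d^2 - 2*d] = 4*d - 2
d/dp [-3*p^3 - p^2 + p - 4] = -9*p^2 - 2*p + 1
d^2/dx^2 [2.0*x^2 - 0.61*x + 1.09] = 4.00000000000000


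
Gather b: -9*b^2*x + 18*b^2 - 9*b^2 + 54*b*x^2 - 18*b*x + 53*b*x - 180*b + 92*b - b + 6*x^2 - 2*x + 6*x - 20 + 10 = b^2*(9 - 9*x) + b*(54*x^2 + 35*x - 89) + 6*x^2 + 4*x - 10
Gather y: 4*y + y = 5*y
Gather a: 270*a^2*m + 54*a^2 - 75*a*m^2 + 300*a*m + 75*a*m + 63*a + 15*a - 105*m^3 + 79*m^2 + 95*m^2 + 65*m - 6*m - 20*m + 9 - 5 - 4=a^2*(270*m + 54) + a*(-75*m^2 + 375*m + 78) - 105*m^3 + 174*m^2 + 39*m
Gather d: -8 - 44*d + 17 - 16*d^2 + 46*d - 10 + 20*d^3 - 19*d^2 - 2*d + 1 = 20*d^3 - 35*d^2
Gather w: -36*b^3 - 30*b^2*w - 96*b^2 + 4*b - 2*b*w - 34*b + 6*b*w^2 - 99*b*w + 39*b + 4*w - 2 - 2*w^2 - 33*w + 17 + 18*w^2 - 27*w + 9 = -36*b^3 - 96*b^2 + 9*b + w^2*(6*b + 16) + w*(-30*b^2 - 101*b - 56) + 24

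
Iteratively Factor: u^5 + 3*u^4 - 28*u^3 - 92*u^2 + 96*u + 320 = (u + 4)*(u^4 - u^3 - 24*u^2 + 4*u + 80) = (u - 2)*(u + 4)*(u^3 + u^2 - 22*u - 40) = (u - 2)*(u + 4)^2*(u^2 - 3*u - 10) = (u - 5)*(u - 2)*(u + 4)^2*(u + 2)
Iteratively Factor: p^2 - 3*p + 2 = (p - 1)*(p - 2)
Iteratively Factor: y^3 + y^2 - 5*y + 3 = (y + 3)*(y^2 - 2*y + 1) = (y - 1)*(y + 3)*(y - 1)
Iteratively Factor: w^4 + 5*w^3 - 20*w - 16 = (w + 2)*(w^3 + 3*w^2 - 6*w - 8) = (w + 2)*(w + 4)*(w^2 - w - 2) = (w - 2)*(w + 2)*(w + 4)*(w + 1)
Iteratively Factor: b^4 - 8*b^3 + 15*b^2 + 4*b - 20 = (b + 1)*(b^3 - 9*b^2 + 24*b - 20) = (b - 5)*(b + 1)*(b^2 - 4*b + 4) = (b - 5)*(b - 2)*(b + 1)*(b - 2)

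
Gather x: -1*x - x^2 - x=-x^2 - 2*x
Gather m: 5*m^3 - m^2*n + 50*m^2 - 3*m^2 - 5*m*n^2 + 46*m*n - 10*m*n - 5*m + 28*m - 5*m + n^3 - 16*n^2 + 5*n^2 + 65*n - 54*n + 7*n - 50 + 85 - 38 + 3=5*m^3 + m^2*(47 - n) + m*(-5*n^2 + 36*n + 18) + n^3 - 11*n^2 + 18*n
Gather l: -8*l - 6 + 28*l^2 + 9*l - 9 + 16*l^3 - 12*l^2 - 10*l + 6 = 16*l^3 + 16*l^2 - 9*l - 9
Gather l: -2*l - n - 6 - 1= -2*l - n - 7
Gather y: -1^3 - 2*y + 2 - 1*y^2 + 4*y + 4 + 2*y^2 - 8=y^2 + 2*y - 3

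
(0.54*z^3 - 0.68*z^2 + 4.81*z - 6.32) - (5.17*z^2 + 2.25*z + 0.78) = 0.54*z^3 - 5.85*z^2 + 2.56*z - 7.1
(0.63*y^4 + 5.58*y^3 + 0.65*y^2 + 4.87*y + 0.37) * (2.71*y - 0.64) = 1.7073*y^5 + 14.7186*y^4 - 1.8097*y^3 + 12.7817*y^2 - 2.1141*y - 0.2368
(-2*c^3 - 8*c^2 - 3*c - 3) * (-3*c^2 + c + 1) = 6*c^5 + 22*c^4 - c^3 - 2*c^2 - 6*c - 3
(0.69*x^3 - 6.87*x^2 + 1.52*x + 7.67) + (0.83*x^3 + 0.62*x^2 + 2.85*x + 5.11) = 1.52*x^3 - 6.25*x^2 + 4.37*x + 12.78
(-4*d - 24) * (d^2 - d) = -4*d^3 - 20*d^2 + 24*d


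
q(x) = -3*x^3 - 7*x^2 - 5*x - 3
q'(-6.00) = -245.00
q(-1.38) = -1.55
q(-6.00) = 423.00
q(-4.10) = 106.59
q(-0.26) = -2.12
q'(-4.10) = -98.89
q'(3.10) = -134.89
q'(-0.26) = -1.97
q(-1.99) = 2.87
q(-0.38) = -1.95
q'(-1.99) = -12.78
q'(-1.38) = -2.82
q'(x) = -9*x^2 - 14*x - 5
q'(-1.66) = -6.56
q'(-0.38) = -0.98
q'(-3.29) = -56.36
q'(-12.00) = -1133.00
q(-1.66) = -0.27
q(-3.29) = 44.52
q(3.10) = -175.14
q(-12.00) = 4233.00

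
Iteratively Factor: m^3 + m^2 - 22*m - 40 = (m + 4)*(m^2 - 3*m - 10) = (m + 2)*(m + 4)*(m - 5)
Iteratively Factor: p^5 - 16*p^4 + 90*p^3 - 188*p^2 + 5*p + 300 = (p + 1)*(p^4 - 17*p^3 + 107*p^2 - 295*p + 300) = (p - 4)*(p + 1)*(p^3 - 13*p^2 + 55*p - 75) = (p - 5)*(p - 4)*(p + 1)*(p^2 - 8*p + 15) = (p - 5)^2*(p - 4)*(p + 1)*(p - 3)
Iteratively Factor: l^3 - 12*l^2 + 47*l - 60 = (l - 3)*(l^2 - 9*l + 20) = (l - 4)*(l - 3)*(l - 5)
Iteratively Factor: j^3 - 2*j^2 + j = (j - 1)*(j^2 - j) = (j - 1)^2*(j)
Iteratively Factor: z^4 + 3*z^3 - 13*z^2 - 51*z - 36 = (z + 3)*(z^3 - 13*z - 12) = (z + 3)^2*(z^2 - 3*z - 4) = (z - 4)*(z + 3)^2*(z + 1)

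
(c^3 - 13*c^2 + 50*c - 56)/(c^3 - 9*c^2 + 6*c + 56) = (c - 2)/(c + 2)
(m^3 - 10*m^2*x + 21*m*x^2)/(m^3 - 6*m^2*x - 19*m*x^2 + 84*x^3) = m/(m + 4*x)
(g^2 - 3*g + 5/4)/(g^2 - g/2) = (g - 5/2)/g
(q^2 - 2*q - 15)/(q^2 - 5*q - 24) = (q - 5)/(q - 8)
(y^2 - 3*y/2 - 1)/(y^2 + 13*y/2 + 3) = (y - 2)/(y + 6)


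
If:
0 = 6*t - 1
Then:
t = 1/6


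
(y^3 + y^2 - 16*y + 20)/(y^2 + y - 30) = (y^3 + y^2 - 16*y + 20)/(y^2 + y - 30)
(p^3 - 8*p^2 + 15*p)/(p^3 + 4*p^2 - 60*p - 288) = p*(p^2 - 8*p + 15)/(p^3 + 4*p^2 - 60*p - 288)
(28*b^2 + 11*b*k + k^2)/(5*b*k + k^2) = (28*b^2 + 11*b*k + k^2)/(k*(5*b + k))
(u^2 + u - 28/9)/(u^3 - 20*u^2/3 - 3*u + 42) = (u - 4/3)/(u^2 - 9*u + 18)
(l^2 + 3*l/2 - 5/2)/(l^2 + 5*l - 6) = (l + 5/2)/(l + 6)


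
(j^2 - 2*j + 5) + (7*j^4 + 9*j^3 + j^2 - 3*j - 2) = 7*j^4 + 9*j^3 + 2*j^2 - 5*j + 3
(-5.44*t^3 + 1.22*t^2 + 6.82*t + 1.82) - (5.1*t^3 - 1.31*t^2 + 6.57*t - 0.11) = -10.54*t^3 + 2.53*t^2 + 0.25*t + 1.93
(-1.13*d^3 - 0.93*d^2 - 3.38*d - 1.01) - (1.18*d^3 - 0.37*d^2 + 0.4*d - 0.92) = -2.31*d^3 - 0.56*d^2 - 3.78*d - 0.09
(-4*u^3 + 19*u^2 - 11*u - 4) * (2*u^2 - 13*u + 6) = -8*u^5 + 90*u^4 - 293*u^3 + 249*u^2 - 14*u - 24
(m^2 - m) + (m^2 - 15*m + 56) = 2*m^2 - 16*m + 56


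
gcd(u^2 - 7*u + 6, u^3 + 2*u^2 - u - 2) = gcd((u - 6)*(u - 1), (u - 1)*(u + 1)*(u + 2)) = u - 1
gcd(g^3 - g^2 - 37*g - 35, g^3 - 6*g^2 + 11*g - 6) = 1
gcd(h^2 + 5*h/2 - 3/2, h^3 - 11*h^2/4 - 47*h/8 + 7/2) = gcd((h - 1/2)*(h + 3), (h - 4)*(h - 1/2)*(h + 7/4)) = h - 1/2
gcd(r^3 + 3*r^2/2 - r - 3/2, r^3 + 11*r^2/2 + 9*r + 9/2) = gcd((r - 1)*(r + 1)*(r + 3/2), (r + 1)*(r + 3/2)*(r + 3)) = r^2 + 5*r/2 + 3/2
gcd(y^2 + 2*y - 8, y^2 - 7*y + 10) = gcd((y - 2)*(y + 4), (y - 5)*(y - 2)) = y - 2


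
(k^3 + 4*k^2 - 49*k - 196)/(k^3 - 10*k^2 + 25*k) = (k^3 + 4*k^2 - 49*k - 196)/(k*(k^2 - 10*k + 25))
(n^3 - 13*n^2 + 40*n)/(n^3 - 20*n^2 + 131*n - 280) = n/(n - 7)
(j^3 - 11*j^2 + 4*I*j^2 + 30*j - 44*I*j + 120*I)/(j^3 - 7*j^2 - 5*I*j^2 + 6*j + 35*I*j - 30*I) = (j^2 + j*(-5 + 4*I) - 20*I)/(j^2 - j*(1 + 5*I) + 5*I)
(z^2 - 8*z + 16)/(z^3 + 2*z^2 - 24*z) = (z - 4)/(z*(z + 6))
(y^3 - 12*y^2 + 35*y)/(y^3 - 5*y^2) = (y - 7)/y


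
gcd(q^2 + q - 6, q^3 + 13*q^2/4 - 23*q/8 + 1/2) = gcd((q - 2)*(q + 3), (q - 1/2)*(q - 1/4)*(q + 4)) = 1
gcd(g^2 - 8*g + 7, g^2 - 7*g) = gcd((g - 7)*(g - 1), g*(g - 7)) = g - 7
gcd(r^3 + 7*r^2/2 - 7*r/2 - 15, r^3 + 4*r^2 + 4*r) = 1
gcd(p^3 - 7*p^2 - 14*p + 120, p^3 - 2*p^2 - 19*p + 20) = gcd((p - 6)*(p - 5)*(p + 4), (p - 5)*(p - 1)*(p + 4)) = p^2 - p - 20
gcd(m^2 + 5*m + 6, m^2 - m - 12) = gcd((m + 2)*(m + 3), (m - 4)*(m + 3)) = m + 3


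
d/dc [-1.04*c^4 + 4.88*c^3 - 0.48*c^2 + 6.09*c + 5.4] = -4.16*c^3 + 14.64*c^2 - 0.96*c + 6.09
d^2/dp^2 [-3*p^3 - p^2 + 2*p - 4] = -18*p - 2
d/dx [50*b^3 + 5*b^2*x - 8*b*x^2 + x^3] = 5*b^2 - 16*b*x + 3*x^2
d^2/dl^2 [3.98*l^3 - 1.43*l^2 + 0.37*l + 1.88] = 23.88*l - 2.86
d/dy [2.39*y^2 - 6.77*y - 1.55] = 4.78*y - 6.77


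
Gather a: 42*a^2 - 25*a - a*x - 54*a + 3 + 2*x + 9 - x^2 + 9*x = 42*a^2 + a*(-x - 79) - x^2 + 11*x + 12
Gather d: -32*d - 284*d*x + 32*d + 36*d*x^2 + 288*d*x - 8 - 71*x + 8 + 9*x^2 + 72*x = d*(36*x^2 + 4*x) + 9*x^2 + x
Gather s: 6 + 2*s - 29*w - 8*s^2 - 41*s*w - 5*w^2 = -8*s^2 + s*(2 - 41*w) - 5*w^2 - 29*w + 6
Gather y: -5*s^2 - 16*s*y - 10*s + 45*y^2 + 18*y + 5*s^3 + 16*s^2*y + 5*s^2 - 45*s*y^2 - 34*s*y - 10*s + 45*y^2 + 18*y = 5*s^3 - 20*s + y^2*(90 - 45*s) + y*(16*s^2 - 50*s + 36)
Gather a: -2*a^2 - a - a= -2*a^2 - 2*a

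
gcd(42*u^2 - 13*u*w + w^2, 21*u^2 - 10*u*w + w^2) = 7*u - w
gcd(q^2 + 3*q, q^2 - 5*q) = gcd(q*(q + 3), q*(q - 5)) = q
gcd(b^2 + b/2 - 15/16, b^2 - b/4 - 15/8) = b + 5/4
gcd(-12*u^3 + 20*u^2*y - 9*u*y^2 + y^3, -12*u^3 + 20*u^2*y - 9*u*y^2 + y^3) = -12*u^3 + 20*u^2*y - 9*u*y^2 + y^3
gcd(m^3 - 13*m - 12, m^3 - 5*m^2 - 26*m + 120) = m - 4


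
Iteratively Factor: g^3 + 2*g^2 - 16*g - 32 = (g - 4)*(g^2 + 6*g + 8) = (g - 4)*(g + 2)*(g + 4)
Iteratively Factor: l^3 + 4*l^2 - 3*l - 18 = (l - 2)*(l^2 + 6*l + 9) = (l - 2)*(l + 3)*(l + 3)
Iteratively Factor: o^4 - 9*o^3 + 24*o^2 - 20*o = (o - 2)*(o^3 - 7*o^2 + 10*o) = o*(o - 2)*(o^2 - 7*o + 10) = o*(o - 2)^2*(o - 5)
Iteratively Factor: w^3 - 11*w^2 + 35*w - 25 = (w - 5)*(w^2 - 6*w + 5) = (w - 5)*(w - 1)*(w - 5)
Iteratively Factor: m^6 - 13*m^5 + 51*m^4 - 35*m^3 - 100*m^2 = (m)*(m^5 - 13*m^4 + 51*m^3 - 35*m^2 - 100*m) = m*(m - 5)*(m^4 - 8*m^3 + 11*m^2 + 20*m) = m^2*(m - 5)*(m^3 - 8*m^2 + 11*m + 20) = m^2*(m - 5)^2*(m^2 - 3*m - 4) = m^2*(m - 5)^2*(m - 4)*(m + 1)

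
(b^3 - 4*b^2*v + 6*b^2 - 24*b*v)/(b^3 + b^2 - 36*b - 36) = b*(b - 4*v)/(b^2 - 5*b - 6)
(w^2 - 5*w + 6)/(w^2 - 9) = (w - 2)/(w + 3)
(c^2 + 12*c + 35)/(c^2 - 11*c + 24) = (c^2 + 12*c + 35)/(c^2 - 11*c + 24)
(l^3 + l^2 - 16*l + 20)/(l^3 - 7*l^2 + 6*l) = (l^3 + l^2 - 16*l + 20)/(l*(l^2 - 7*l + 6))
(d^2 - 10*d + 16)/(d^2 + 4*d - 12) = (d - 8)/(d + 6)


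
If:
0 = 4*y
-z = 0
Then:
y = 0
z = 0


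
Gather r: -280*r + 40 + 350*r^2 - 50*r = 350*r^2 - 330*r + 40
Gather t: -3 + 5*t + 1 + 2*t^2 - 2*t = 2*t^2 + 3*t - 2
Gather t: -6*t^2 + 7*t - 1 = -6*t^2 + 7*t - 1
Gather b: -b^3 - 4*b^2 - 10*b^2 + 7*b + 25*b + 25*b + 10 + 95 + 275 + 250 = -b^3 - 14*b^2 + 57*b + 630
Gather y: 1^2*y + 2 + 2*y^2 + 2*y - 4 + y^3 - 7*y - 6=y^3 + 2*y^2 - 4*y - 8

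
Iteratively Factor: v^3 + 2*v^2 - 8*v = (v)*(v^2 + 2*v - 8) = v*(v - 2)*(v + 4)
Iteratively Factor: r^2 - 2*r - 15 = (r + 3)*(r - 5)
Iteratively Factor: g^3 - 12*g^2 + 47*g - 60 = (g - 5)*(g^2 - 7*g + 12) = (g - 5)*(g - 3)*(g - 4)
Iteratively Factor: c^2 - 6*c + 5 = (c - 5)*(c - 1)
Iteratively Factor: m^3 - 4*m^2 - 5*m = (m - 5)*(m^2 + m) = (m - 5)*(m + 1)*(m)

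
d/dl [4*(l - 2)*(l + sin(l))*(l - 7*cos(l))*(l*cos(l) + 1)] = 4*(2 - l)*(l + sin(l))*(l - 7*cos(l))*(l*sin(l) - cos(l)) + 4*(l - 2)*(l + sin(l))*(l*cos(l) + 1)*(7*sin(l) + 1) + 4*(l - 2)*(l - 7*cos(l))*(l*cos(l) + 1)*(cos(l) + 1) + 4*(l + sin(l))*(l - 7*cos(l))*(l*cos(l) + 1)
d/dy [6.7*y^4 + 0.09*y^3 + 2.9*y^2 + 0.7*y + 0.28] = 26.8*y^3 + 0.27*y^2 + 5.8*y + 0.7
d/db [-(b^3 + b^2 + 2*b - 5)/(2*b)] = -b - 1/2 - 5/(2*b^2)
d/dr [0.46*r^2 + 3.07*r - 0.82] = 0.92*r + 3.07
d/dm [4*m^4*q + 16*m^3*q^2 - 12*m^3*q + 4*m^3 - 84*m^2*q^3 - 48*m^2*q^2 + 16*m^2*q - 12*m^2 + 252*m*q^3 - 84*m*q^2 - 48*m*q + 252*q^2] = 16*m^3*q + 48*m^2*q^2 - 36*m^2*q + 12*m^2 - 168*m*q^3 - 96*m*q^2 + 32*m*q - 24*m + 252*q^3 - 84*q^2 - 48*q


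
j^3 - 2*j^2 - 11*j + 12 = (j - 4)*(j - 1)*(j + 3)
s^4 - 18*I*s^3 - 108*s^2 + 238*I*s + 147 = (s - 7*I)^2*(s - 3*I)*(s - I)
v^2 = v^2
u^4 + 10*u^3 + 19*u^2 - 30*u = u*(u - 1)*(u + 5)*(u + 6)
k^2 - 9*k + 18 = (k - 6)*(k - 3)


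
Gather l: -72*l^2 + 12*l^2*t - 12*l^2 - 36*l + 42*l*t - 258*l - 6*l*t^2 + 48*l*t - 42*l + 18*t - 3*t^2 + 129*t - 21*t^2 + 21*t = l^2*(12*t - 84) + l*(-6*t^2 + 90*t - 336) - 24*t^2 + 168*t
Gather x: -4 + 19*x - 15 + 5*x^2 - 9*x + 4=5*x^2 + 10*x - 15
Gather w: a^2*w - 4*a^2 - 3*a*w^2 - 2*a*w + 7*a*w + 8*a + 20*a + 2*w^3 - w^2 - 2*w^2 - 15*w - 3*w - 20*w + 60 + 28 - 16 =-4*a^2 + 28*a + 2*w^3 + w^2*(-3*a - 3) + w*(a^2 + 5*a - 38) + 72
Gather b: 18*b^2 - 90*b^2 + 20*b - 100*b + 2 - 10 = -72*b^2 - 80*b - 8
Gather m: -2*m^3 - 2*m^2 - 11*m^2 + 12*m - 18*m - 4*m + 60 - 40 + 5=-2*m^3 - 13*m^2 - 10*m + 25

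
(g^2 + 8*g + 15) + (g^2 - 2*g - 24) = 2*g^2 + 6*g - 9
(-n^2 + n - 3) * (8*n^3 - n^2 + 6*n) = -8*n^5 + 9*n^4 - 31*n^3 + 9*n^2 - 18*n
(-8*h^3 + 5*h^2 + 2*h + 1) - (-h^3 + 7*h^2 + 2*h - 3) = -7*h^3 - 2*h^2 + 4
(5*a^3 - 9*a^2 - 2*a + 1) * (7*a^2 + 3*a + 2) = 35*a^5 - 48*a^4 - 31*a^3 - 17*a^2 - a + 2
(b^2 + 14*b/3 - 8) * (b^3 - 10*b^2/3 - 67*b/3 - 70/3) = b^5 + 4*b^4/3 - 413*b^3/9 - 908*b^2/9 + 628*b/9 + 560/3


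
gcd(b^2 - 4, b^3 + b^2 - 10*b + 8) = b - 2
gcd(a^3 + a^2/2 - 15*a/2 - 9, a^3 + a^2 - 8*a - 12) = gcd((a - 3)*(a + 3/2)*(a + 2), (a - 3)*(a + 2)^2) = a^2 - a - 6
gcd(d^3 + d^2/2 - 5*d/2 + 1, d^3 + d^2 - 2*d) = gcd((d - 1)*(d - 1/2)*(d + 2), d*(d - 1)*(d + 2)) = d^2 + d - 2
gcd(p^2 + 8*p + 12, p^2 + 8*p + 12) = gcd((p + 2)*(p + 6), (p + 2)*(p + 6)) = p^2 + 8*p + 12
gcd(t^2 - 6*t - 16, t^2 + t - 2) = t + 2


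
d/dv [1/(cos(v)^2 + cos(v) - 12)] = (2*cos(v) + 1)*sin(v)/(cos(v)^2 + cos(v) - 12)^2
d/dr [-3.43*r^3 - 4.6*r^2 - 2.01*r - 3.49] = -10.29*r^2 - 9.2*r - 2.01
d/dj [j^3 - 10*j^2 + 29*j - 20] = 3*j^2 - 20*j + 29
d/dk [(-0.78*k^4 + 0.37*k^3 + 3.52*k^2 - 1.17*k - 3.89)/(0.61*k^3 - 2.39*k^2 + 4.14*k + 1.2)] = (-0.4758*k^6 + 3.7284*k^5 - 12.7191*k^4 + 0.747*k^3 + 20.2272*k^2 - 10.1462*k + 14.7006)/(0.3721*k^6 - 2.9158*k^5 + 10.7629*k^4 - 18.3252*k^3 + 11.4036*k^2 + 9.936*k + 1.44)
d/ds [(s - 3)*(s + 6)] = 2*s + 3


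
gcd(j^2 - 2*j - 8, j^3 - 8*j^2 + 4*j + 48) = j^2 - 2*j - 8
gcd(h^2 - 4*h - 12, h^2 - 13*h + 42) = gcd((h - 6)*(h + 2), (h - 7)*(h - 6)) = h - 6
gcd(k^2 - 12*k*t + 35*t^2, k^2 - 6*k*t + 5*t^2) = -k + 5*t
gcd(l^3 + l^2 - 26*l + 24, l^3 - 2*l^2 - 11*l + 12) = l^2 - 5*l + 4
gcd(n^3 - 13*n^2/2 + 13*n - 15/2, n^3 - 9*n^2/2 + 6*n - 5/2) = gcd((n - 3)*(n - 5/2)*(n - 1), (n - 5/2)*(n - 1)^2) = n^2 - 7*n/2 + 5/2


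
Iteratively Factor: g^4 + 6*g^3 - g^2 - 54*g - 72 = (g + 2)*(g^3 + 4*g^2 - 9*g - 36) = (g - 3)*(g + 2)*(g^2 + 7*g + 12) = (g - 3)*(g + 2)*(g + 3)*(g + 4)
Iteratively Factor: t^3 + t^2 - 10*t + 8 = (t - 2)*(t^2 + 3*t - 4) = (t - 2)*(t + 4)*(t - 1)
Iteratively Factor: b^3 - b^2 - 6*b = (b + 2)*(b^2 - 3*b) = b*(b + 2)*(b - 3)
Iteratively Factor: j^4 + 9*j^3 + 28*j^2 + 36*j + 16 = (j + 1)*(j^3 + 8*j^2 + 20*j + 16) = (j + 1)*(j + 4)*(j^2 + 4*j + 4) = (j + 1)*(j + 2)*(j + 4)*(j + 2)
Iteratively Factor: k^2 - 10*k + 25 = (k - 5)*(k - 5)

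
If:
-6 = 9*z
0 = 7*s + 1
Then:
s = -1/7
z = -2/3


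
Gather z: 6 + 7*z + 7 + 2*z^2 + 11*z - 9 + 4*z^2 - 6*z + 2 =6*z^2 + 12*z + 6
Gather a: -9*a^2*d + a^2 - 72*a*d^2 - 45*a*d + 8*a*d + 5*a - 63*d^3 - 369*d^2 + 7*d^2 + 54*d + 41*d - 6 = a^2*(1 - 9*d) + a*(-72*d^2 - 37*d + 5) - 63*d^3 - 362*d^2 + 95*d - 6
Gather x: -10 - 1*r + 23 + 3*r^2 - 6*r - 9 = 3*r^2 - 7*r + 4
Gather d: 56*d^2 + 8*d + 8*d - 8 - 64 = 56*d^2 + 16*d - 72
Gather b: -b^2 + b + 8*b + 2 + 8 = -b^2 + 9*b + 10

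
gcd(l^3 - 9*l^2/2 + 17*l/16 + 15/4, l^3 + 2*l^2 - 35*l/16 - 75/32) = l^2 - l/2 - 15/16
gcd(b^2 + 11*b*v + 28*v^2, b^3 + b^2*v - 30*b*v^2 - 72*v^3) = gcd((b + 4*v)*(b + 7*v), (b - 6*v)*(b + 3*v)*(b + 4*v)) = b + 4*v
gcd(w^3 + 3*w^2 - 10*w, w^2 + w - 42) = 1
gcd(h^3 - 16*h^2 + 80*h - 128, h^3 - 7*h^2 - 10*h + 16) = h - 8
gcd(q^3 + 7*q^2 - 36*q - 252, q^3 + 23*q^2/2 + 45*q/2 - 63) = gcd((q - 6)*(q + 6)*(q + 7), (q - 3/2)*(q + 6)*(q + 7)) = q^2 + 13*q + 42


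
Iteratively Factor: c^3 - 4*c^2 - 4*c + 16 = (c - 4)*(c^2 - 4) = (c - 4)*(c - 2)*(c + 2)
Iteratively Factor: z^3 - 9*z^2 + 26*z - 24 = (z - 2)*(z^2 - 7*z + 12) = (z - 4)*(z - 2)*(z - 3)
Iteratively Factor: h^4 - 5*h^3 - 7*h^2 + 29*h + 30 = (h - 3)*(h^3 - 2*h^2 - 13*h - 10) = (h - 5)*(h - 3)*(h^2 + 3*h + 2) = (h - 5)*(h - 3)*(h + 1)*(h + 2)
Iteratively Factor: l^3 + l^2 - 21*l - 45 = (l + 3)*(l^2 - 2*l - 15) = (l + 3)^2*(l - 5)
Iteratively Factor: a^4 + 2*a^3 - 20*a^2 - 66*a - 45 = (a + 1)*(a^3 + a^2 - 21*a - 45) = (a - 5)*(a + 1)*(a^2 + 6*a + 9) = (a - 5)*(a + 1)*(a + 3)*(a + 3)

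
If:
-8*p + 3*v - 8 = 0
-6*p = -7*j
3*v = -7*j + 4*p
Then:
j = -24/35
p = -4/5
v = 8/15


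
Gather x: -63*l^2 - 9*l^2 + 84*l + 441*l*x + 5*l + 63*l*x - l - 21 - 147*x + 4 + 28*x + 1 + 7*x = -72*l^2 + 88*l + x*(504*l - 112) - 16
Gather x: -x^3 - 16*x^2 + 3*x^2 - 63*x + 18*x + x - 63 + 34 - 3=-x^3 - 13*x^2 - 44*x - 32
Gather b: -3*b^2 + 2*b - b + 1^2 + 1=-3*b^2 + b + 2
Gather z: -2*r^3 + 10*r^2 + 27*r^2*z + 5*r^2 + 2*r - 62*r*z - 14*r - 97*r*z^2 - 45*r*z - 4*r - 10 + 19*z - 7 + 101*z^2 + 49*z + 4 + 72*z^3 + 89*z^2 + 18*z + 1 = -2*r^3 + 15*r^2 - 16*r + 72*z^3 + z^2*(190 - 97*r) + z*(27*r^2 - 107*r + 86) - 12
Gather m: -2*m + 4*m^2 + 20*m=4*m^2 + 18*m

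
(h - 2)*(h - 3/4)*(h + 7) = h^3 + 17*h^2/4 - 71*h/4 + 21/2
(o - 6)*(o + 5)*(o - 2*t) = o^3 - 2*o^2*t - o^2 + 2*o*t - 30*o + 60*t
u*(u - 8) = u^2 - 8*u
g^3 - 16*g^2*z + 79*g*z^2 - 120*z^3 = (g - 8*z)*(g - 5*z)*(g - 3*z)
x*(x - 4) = x^2 - 4*x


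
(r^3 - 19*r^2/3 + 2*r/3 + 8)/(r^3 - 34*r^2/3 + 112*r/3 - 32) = (r + 1)/(r - 4)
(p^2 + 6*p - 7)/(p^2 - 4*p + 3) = (p + 7)/(p - 3)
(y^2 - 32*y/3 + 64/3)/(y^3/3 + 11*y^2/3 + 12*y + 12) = (3*y^2 - 32*y + 64)/(y^3 + 11*y^2 + 36*y + 36)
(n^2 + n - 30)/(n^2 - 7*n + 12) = (n^2 + n - 30)/(n^2 - 7*n + 12)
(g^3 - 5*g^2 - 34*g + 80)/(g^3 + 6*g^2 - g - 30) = (g - 8)/(g + 3)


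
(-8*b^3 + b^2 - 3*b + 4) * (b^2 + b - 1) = -8*b^5 - 7*b^4 + 6*b^3 + 7*b - 4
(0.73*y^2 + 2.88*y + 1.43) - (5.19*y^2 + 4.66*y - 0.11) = -4.46*y^2 - 1.78*y + 1.54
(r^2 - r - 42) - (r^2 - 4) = -r - 38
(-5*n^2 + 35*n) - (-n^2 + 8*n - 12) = -4*n^2 + 27*n + 12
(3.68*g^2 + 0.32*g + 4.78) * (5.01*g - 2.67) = 18.4368*g^3 - 8.2224*g^2 + 23.0934*g - 12.7626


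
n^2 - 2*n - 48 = (n - 8)*(n + 6)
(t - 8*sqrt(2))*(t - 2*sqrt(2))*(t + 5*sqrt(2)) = t^3 - 5*sqrt(2)*t^2 - 68*t + 160*sqrt(2)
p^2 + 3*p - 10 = (p - 2)*(p + 5)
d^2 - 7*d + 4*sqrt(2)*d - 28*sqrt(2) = (d - 7)*(d + 4*sqrt(2))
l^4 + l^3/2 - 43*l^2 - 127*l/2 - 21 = (l - 7)*(l + 1/2)*(l + 1)*(l + 6)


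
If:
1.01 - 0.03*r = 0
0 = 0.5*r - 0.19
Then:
No Solution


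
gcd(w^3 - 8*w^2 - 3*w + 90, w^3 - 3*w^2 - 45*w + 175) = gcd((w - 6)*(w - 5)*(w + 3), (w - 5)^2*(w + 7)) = w - 5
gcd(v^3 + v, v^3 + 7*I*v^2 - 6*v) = v^2 + I*v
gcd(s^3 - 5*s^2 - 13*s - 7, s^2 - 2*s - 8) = 1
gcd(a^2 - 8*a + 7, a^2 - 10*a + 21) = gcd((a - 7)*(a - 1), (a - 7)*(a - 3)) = a - 7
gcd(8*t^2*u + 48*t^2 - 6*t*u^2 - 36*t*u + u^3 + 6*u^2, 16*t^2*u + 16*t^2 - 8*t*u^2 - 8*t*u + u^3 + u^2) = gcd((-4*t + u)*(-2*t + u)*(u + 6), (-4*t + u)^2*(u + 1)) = 4*t - u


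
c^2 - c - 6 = (c - 3)*(c + 2)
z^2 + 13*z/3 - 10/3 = (z - 2/3)*(z + 5)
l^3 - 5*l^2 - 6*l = l*(l - 6)*(l + 1)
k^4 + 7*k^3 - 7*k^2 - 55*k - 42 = (k - 3)*(k + 1)*(k + 2)*(k + 7)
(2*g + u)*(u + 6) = 2*g*u + 12*g + u^2 + 6*u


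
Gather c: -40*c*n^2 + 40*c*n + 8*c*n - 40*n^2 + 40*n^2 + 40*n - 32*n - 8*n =c*(-40*n^2 + 48*n)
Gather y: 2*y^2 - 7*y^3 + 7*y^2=-7*y^3 + 9*y^2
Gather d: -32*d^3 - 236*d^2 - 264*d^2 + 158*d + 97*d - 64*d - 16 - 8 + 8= -32*d^3 - 500*d^2 + 191*d - 16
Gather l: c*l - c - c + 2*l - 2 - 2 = -2*c + l*(c + 2) - 4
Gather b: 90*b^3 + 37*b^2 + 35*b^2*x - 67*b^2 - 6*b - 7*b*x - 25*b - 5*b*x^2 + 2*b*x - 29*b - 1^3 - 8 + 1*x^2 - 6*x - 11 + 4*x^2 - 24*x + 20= 90*b^3 + b^2*(35*x - 30) + b*(-5*x^2 - 5*x - 60) + 5*x^2 - 30*x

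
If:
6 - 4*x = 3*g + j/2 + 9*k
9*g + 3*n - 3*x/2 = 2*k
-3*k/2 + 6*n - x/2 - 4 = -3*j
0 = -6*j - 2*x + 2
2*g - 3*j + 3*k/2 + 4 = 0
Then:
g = -481/1610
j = 2887/805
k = 564/115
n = -1149/1610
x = -7856/805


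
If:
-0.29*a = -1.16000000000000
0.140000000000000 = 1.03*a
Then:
No Solution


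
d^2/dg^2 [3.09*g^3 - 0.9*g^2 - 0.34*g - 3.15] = 18.54*g - 1.8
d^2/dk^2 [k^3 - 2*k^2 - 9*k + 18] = 6*k - 4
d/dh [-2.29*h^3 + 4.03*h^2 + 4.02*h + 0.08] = -6.87*h^2 + 8.06*h + 4.02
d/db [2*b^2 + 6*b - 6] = 4*b + 6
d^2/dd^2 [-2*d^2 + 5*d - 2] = -4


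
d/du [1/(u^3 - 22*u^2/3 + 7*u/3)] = 3*(-9*u^2 + 44*u - 7)/(u^2*(3*u^2 - 22*u + 7)^2)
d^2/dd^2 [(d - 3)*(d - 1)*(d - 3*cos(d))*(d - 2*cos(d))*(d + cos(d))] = 4*d^4*cos(d) + 32*d^3*sin(d) - 16*d^3*cos(d) - 2*d^3*cos(2*d) + 20*d^3 - 96*d^2*sin(d) - 6*d^2*sin(2*d) - 81*d^2*cos(d)/2 + 8*d^2*cos(2*d) - 27*d^2*cos(3*d)/2 - 48*d^2 + 30*d*sin(d) + 16*d*sin(2*d) - 18*d*sin(3*d) + 114*d*cos(d) - 3*d*cos(2*d) + 54*d*cos(3*d) + 21*d + 36*sin(d) - 6*sin(2*d) + 36*sin(3*d) - 57*cos(d)/2 - 4*cos(2*d) - 75*cos(3*d)/2 - 4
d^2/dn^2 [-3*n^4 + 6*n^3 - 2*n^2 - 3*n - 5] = -36*n^2 + 36*n - 4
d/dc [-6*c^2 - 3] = -12*c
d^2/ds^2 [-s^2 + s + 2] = -2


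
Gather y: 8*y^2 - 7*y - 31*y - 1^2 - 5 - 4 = 8*y^2 - 38*y - 10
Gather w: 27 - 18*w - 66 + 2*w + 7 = -16*w - 32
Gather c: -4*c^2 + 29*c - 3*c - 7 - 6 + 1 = -4*c^2 + 26*c - 12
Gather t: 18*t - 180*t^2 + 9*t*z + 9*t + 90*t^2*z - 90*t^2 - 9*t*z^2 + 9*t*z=t^2*(90*z - 270) + t*(-9*z^2 + 18*z + 27)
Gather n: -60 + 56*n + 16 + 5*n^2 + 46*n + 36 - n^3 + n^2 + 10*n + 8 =-n^3 + 6*n^2 + 112*n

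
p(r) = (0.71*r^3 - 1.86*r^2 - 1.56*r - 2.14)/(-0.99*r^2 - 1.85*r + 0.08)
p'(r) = (1.98*r + 1.85)*(0.71*r^3 - 1.86*r^2 - 1.56*r - 2.14)/(-0.99*r^2 - 1.85*r + 0.08)^2 + (2.13*r^2 - 3.72*r - 1.56)/(-0.99*r^2 - 1.85*r + 0.08) = (-0.7029*r^4 - 2.627*r^3 + 2.067*r^2 - 4.5348*r - 4.0838)/(0.9801*r^4 + 3.663*r^3 + 3.2641*r^2 - 0.296*r + 0.0064)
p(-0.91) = -2.96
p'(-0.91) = 3.65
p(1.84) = 1.03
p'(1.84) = -0.67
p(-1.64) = -17.10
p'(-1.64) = 75.69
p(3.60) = -0.07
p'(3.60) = -0.62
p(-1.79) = -42.74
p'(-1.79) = 384.33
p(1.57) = 1.22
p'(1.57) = -0.74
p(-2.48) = 14.46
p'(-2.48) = 16.52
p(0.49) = 3.07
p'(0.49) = -5.44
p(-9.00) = 10.34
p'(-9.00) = -0.62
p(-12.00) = 12.29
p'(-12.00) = -0.67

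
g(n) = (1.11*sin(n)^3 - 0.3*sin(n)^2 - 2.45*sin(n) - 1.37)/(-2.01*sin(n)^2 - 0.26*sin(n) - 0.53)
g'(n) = (4.02*sin(n)*cos(n) + 0.26*cos(n))*(1.11*sin(n)^3 - 0.3*sin(n)^2 - 2.45*sin(n) - 1.37)/(-2.01*sin(n)^2 - 0.26*sin(n) - 0.53)^2 + (3.33*sin(n)^2*cos(n) - 0.6*sin(n)*cos(n) - 2.45*cos(n))/(-2.01*sin(n)^2 - 0.26*sin(n) - 0.53) = (-2.2311*sin(n)^4 - 0.5772*sin(n)^3 - 6.6114*sin(n)^2 - 5.1894*sin(n) + 0.9423)*cos(n)/(4.0401*sin(n)^4 + 1.0452*sin(n)^3 + 2.1982*sin(n)^2 + 0.2756*sin(n) + 0.2809)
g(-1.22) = 0.12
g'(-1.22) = -0.10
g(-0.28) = 1.21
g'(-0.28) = 4.81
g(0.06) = 2.75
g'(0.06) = 1.98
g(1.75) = 1.10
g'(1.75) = 0.32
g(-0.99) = 0.10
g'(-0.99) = -0.02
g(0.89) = 1.51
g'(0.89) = -1.36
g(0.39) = 2.48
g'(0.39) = -2.26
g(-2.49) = 0.22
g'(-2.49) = -0.96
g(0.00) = 2.58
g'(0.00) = 3.35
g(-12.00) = 2.08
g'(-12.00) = -2.18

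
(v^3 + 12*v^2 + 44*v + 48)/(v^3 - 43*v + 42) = (v^3 + 12*v^2 + 44*v + 48)/(v^3 - 43*v + 42)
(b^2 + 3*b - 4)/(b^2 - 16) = (b - 1)/(b - 4)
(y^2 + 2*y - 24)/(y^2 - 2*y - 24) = (-y^2 - 2*y + 24)/(-y^2 + 2*y + 24)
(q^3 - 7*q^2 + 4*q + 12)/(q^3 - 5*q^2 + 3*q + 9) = (q^2 - 8*q + 12)/(q^2 - 6*q + 9)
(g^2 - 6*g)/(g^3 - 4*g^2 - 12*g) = 1/(g + 2)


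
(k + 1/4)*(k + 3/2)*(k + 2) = k^3 + 15*k^2/4 + 31*k/8 + 3/4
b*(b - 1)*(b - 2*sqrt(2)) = b^3 - 2*sqrt(2)*b^2 - b^2 + 2*sqrt(2)*b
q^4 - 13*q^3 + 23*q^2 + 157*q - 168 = (q - 8)*(q - 7)*(q - 1)*(q + 3)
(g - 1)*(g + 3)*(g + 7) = g^3 + 9*g^2 + 11*g - 21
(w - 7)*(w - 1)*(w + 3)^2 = w^4 - 2*w^3 - 32*w^2 - 30*w + 63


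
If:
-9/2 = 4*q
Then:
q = -9/8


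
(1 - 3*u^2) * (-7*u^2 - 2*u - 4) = 21*u^4 + 6*u^3 + 5*u^2 - 2*u - 4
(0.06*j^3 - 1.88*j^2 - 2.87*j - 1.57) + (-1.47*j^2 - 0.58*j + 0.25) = 0.06*j^3 - 3.35*j^2 - 3.45*j - 1.32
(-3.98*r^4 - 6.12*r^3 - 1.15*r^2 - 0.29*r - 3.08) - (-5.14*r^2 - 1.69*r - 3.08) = -3.98*r^4 - 6.12*r^3 + 3.99*r^2 + 1.4*r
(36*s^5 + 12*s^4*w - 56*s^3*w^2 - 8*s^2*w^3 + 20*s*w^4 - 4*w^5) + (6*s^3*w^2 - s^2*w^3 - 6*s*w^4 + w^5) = 36*s^5 + 12*s^4*w - 50*s^3*w^2 - 9*s^2*w^3 + 14*s*w^4 - 3*w^5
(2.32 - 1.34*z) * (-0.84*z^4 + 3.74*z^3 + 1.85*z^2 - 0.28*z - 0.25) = 1.1256*z^5 - 6.9604*z^4 + 6.1978*z^3 + 4.6672*z^2 - 0.3146*z - 0.58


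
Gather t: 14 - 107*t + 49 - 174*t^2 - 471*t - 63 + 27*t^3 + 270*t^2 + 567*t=27*t^3 + 96*t^2 - 11*t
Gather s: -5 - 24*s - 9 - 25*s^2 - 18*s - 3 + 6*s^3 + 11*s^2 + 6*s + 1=6*s^3 - 14*s^2 - 36*s - 16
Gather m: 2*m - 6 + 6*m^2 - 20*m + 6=6*m^2 - 18*m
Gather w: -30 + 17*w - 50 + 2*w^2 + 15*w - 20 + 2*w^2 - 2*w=4*w^2 + 30*w - 100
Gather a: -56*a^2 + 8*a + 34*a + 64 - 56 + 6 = -56*a^2 + 42*a + 14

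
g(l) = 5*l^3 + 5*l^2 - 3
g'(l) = 15*l^2 + 10*l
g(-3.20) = -115.64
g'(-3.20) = 121.60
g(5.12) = 799.16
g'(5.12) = 444.42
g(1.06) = 8.57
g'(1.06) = 27.45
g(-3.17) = -112.03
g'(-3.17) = 119.03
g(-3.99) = -241.01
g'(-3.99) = 198.90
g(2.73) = 136.00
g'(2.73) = 139.09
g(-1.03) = -3.16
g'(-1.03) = 5.61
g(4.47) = 543.48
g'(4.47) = 344.41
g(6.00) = 1257.00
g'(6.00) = 600.00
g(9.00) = 4047.00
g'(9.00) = 1305.00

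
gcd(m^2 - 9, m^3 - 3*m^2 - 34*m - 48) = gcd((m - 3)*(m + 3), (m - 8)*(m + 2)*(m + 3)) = m + 3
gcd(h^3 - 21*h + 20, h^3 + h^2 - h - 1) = h - 1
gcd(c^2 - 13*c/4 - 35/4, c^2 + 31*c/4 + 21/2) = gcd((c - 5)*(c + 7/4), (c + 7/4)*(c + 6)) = c + 7/4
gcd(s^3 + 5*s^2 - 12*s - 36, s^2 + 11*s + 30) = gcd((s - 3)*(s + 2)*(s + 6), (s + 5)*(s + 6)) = s + 6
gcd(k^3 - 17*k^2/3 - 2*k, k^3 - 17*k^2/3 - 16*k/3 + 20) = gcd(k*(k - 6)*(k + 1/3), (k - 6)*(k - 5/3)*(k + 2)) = k - 6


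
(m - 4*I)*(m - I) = m^2 - 5*I*m - 4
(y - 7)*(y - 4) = y^2 - 11*y + 28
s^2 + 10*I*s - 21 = (s + 3*I)*(s + 7*I)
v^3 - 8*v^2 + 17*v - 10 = (v - 5)*(v - 2)*(v - 1)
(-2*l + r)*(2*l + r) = -4*l^2 + r^2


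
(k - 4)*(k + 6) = k^2 + 2*k - 24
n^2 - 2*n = n*(n - 2)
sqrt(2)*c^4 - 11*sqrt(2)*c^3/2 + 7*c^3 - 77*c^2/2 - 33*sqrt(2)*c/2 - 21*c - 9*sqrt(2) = (c - 6)*(c + 1/2)*(c + 3*sqrt(2))*(sqrt(2)*c + 1)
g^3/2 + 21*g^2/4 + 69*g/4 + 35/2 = (g/2 + 1)*(g + 7/2)*(g + 5)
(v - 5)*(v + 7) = v^2 + 2*v - 35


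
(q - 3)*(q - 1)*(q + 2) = q^3 - 2*q^2 - 5*q + 6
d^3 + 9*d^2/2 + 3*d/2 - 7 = (d - 1)*(d + 2)*(d + 7/2)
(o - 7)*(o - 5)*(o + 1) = o^3 - 11*o^2 + 23*o + 35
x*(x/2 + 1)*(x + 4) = x^3/2 + 3*x^2 + 4*x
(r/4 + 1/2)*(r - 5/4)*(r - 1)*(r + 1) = r^4/4 + 3*r^3/16 - 7*r^2/8 - 3*r/16 + 5/8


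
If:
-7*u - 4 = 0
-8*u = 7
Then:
No Solution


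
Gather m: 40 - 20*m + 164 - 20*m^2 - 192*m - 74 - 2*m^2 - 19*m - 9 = -22*m^2 - 231*m + 121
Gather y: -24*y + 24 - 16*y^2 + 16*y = -16*y^2 - 8*y + 24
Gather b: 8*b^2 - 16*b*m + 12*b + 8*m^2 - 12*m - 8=8*b^2 + b*(12 - 16*m) + 8*m^2 - 12*m - 8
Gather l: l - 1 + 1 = l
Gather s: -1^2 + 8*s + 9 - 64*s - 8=-56*s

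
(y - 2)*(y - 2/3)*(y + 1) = y^3 - 5*y^2/3 - 4*y/3 + 4/3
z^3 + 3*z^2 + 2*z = z*(z + 1)*(z + 2)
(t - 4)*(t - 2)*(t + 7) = t^3 + t^2 - 34*t + 56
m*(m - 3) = m^2 - 3*m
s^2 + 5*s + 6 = (s + 2)*(s + 3)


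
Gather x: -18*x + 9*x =-9*x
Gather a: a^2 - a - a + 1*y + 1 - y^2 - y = a^2 - 2*a - y^2 + 1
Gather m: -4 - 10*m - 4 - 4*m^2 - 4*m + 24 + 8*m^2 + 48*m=4*m^2 + 34*m + 16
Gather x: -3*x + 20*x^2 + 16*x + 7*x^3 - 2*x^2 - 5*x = 7*x^3 + 18*x^2 + 8*x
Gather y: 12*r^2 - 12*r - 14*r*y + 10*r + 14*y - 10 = 12*r^2 - 2*r + y*(14 - 14*r) - 10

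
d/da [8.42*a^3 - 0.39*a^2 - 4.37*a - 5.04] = 25.26*a^2 - 0.78*a - 4.37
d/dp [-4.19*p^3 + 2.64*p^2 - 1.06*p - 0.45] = -12.57*p^2 + 5.28*p - 1.06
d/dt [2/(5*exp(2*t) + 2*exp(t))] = 4*(-5*exp(t) - 1)*exp(-t)/(5*exp(t) + 2)^2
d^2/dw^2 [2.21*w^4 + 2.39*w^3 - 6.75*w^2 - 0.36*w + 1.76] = 26.52*w^2 + 14.34*w - 13.5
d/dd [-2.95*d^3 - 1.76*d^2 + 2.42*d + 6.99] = -8.85*d^2 - 3.52*d + 2.42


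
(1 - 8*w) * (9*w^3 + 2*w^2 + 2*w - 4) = -72*w^4 - 7*w^3 - 14*w^2 + 34*w - 4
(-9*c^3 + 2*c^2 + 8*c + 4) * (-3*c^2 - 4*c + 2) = 27*c^5 + 30*c^4 - 50*c^3 - 40*c^2 + 8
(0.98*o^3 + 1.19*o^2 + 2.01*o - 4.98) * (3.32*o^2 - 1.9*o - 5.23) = 3.2536*o^5 + 2.0888*o^4 - 0.713200000000001*o^3 - 26.5763*o^2 - 1.0503*o + 26.0454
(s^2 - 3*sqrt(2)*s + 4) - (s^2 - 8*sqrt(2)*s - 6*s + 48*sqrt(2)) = 6*s + 5*sqrt(2)*s - 48*sqrt(2) + 4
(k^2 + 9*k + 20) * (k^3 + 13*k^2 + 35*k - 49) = k^5 + 22*k^4 + 172*k^3 + 526*k^2 + 259*k - 980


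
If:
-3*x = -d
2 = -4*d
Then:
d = -1/2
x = -1/6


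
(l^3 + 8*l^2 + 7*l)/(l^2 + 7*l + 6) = l*(l + 7)/(l + 6)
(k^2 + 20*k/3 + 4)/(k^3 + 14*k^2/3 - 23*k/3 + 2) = (3*k + 2)/(3*k^2 - 4*k + 1)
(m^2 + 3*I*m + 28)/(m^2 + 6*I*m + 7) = (m - 4*I)/(m - I)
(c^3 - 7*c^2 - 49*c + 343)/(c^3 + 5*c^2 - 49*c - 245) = (c - 7)/(c + 5)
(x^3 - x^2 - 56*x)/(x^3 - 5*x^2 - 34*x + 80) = x*(x + 7)/(x^2 + 3*x - 10)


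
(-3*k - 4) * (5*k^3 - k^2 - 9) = -15*k^4 - 17*k^3 + 4*k^2 + 27*k + 36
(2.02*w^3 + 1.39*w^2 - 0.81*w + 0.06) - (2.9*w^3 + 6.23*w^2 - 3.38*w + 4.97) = -0.88*w^3 - 4.84*w^2 + 2.57*w - 4.91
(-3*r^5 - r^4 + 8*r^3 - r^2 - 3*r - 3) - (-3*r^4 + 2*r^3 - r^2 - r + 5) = -3*r^5 + 2*r^4 + 6*r^3 - 2*r - 8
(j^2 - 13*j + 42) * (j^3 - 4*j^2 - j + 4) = j^5 - 17*j^4 + 93*j^3 - 151*j^2 - 94*j + 168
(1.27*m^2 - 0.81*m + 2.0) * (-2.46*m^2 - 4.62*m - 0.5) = -3.1242*m^4 - 3.8748*m^3 - 1.8128*m^2 - 8.835*m - 1.0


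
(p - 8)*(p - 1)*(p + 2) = p^3 - 7*p^2 - 10*p + 16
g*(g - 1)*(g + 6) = g^3 + 5*g^2 - 6*g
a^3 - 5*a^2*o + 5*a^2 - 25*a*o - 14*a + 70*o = (a - 2)*(a + 7)*(a - 5*o)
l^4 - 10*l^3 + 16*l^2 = l^2*(l - 8)*(l - 2)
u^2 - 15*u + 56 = (u - 8)*(u - 7)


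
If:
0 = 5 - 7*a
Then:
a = 5/7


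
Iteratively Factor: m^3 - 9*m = (m - 3)*(m^2 + 3*m) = (m - 3)*(m + 3)*(m)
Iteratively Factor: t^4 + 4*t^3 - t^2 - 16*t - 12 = (t - 2)*(t^3 + 6*t^2 + 11*t + 6) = (t - 2)*(t + 1)*(t^2 + 5*t + 6) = (t - 2)*(t + 1)*(t + 3)*(t + 2)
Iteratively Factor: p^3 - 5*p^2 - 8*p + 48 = (p - 4)*(p^2 - p - 12) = (p - 4)*(p + 3)*(p - 4)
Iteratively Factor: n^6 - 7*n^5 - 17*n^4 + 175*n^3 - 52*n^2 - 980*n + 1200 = (n + 4)*(n^5 - 11*n^4 + 27*n^3 + 67*n^2 - 320*n + 300) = (n - 2)*(n + 4)*(n^4 - 9*n^3 + 9*n^2 + 85*n - 150) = (n - 5)*(n - 2)*(n + 4)*(n^3 - 4*n^2 - 11*n + 30) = (n - 5)^2*(n - 2)*(n + 4)*(n^2 + n - 6) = (n - 5)^2*(n - 2)*(n + 3)*(n + 4)*(n - 2)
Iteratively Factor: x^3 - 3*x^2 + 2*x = (x)*(x^2 - 3*x + 2) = x*(x - 2)*(x - 1)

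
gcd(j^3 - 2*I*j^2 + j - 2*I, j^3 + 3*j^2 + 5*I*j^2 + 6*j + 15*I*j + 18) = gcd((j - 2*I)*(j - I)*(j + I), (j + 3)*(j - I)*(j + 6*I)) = j - I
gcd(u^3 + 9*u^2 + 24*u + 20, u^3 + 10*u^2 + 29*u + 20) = u + 5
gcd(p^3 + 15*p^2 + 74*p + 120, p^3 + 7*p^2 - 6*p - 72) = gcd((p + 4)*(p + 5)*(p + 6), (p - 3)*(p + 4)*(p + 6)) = p^2 + 10*p + 24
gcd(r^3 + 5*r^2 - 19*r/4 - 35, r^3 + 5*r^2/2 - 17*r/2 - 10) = r^2 + 3*r/2 - 10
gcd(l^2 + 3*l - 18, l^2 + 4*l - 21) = l - 3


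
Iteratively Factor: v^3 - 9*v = (v - 3)*(v^2 + 3*v) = (v - 3)*(v + 3)*(v)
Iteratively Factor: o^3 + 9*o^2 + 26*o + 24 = (o + 3)*(o^2 + 6*o + 8) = (o + 3)*(o + 4)*(o + 2)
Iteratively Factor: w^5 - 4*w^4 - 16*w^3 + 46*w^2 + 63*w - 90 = (w + 3)*(w^4 - 7*w^3 + 5*w^2 + 31*w - 30) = (w + 2)*(w + 3)*(w^3 - 9*w^2 + 23*w - 15) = (w - 1)*(w + 2)*(w + 3)*(w^2 - 8*w + 15) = (w - 5)*(w - 1)*(w + 2)*(w + 3)*(w - 3)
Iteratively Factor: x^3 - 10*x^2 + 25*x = (x - 5)*(x^2 - 5*x) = (x - 5)^2*(x)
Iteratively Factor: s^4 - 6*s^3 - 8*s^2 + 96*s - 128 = (s - 4)*(s^3 - 2*s^2 - 16*s + 32) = (s - 4)*(s + 4)*(s^2 - 6*s + 8) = (s - 4)*(s - 2)*(s + 4)*(s - 4)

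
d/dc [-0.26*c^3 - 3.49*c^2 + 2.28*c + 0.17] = -0.78*c^2 - 6.98*c + 2.28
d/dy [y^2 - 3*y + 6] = 2*y - 3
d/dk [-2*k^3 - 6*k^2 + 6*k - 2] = -6*k^2 - 12*k + 6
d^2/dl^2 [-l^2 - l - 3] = -2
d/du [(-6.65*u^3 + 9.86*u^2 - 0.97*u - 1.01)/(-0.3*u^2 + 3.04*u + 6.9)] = (1.995*u^4 - 40.432*u^3 - 107.9716*u^2 + 135.462*u - 3.6226)/(0.09*u^4 - 1.824*u^3 + 5.1016*u^2 + 41.952*u + 47.61)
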